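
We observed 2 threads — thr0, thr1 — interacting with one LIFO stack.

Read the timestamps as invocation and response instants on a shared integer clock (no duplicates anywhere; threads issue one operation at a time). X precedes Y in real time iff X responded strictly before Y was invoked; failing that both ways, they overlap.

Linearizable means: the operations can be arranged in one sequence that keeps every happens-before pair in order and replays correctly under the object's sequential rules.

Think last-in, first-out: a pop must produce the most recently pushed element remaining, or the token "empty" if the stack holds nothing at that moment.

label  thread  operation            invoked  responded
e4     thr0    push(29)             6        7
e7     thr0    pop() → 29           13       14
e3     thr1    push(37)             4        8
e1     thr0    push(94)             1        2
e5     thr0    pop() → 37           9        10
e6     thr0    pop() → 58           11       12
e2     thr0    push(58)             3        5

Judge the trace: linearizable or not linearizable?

events 1..11 are fine; event 12 — the response of e6 at time 12 — makes the prefix non-linearizable
the 6 completed operations admit 3 real-time orders; each fails the LIFO stack replay
for example e1, e2, e3, e4, e5, e6 fails at step 5: e5 pop() → 37 is not legal there
for example e1, e2, e4, e3, e5, e6 fails at step 6: e6 pop() → 58 is not legal there

not linearizable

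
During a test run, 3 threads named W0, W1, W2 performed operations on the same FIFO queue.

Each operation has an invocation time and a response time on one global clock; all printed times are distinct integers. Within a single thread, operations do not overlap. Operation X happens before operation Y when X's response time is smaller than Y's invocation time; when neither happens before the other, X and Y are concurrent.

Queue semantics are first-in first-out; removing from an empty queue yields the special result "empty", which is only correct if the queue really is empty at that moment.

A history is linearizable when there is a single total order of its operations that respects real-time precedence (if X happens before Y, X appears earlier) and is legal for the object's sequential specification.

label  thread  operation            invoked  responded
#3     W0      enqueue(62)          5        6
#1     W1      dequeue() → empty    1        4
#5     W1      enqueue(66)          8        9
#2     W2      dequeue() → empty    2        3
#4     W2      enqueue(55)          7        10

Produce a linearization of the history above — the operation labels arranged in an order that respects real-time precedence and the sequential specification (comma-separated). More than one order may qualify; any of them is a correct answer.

after step 1 (#1 dequeue() → empty): queue <>
after step 2 (#2 dequeue() → empty): queue <>
after step 3 (#3 enqueue(62)): queue <62>
after step 4 (#4 enqueue(55)): queue <62,55>
after step 5 (#5 enqueue(66)): queue <62,55,66>

#1, #2, #3, #4, #5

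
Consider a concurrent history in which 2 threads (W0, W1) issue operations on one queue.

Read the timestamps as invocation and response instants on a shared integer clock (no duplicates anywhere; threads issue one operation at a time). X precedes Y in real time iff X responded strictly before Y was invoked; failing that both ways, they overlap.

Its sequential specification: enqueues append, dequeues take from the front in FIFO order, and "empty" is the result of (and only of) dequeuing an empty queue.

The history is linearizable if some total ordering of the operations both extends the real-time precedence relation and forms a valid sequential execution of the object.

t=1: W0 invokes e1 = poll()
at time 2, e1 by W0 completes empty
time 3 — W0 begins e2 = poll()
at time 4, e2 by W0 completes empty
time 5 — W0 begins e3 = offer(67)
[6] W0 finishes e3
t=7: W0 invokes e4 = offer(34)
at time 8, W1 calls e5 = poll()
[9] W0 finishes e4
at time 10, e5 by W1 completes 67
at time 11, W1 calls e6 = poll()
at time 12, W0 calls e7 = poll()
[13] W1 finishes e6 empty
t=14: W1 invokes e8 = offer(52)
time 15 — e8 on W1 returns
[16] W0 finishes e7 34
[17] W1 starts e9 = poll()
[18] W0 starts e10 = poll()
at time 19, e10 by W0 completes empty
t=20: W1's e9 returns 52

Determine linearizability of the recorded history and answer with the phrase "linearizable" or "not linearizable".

linearizable

witness order: e1, e2, e3, e4, e5, e7, e6, e8, e9, e10
1. e1 poll() → empty, leaving queue <>
2. e2 poll() → empty, leaving queue <>
3. e3 offer(67), leaving queue <67>
4. e4 offer(34), leaving queue <67,34>
5. e5 poll() → 67, leaving queue <34>
6. e7 poll() → 34, leaving queue <>
7. e6 poll() → empty, leaving queue <>
8. e8 offer(52), leaving queue <52>
9. e9 poll() → 52, leaving queue <>
10. e10 poll() → empty, leaving queue <>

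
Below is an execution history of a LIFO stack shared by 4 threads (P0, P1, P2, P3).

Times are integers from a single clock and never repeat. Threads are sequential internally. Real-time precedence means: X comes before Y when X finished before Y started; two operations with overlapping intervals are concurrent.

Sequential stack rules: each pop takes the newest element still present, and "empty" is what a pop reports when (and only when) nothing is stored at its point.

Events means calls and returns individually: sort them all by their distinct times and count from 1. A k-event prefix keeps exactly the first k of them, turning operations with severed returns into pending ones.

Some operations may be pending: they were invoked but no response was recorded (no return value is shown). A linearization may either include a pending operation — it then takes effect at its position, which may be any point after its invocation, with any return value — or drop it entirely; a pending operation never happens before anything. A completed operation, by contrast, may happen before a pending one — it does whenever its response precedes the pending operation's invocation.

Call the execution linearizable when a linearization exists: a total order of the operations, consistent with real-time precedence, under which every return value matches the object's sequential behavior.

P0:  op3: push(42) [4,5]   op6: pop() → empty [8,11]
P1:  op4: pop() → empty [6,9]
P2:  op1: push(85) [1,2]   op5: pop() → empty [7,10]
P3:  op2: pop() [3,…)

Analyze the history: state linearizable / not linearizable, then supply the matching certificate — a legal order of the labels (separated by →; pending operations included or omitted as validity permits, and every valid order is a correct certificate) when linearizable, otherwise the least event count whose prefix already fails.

through event 10 a valid linearization exists; event 11 (op6 responding at time 11) ends that
all 6 real-time-respecting orders fail — 5 completed LIFO stack operations, no legal replay
no escape via the 1 pending operation (op2): every completion choice fails
sample order op1, op3, op4, op5, op6 (pending dropped) stalls at step 3 — op4 pop() → empty has no legal effect
sample order op1, op3, op4, op6, op5 (pending dropped) stalls at step 3 — op4 pop() → empty has no legal effect

not linearizable — minimal violating prefix: 11 events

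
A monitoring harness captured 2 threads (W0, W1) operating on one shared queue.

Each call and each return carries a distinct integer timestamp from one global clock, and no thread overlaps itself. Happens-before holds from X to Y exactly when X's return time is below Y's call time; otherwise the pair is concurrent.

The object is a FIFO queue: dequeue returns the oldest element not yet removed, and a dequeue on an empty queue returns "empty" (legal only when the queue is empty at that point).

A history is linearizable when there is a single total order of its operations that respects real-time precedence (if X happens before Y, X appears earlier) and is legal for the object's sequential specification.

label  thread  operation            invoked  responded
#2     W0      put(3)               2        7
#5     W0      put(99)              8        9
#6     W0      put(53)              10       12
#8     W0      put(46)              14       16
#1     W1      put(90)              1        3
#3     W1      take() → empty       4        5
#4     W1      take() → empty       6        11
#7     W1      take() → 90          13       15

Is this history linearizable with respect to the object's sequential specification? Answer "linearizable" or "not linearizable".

not linearizable

the violation lands at event 5, #3's response at time 5: events 1..4 linearize, events 1..5 do not
a single order respects real time; the 2 completed queue operations fail replay along it
include/drop combinations of the 1 pending operation (#2) were all tried; none helps
take #1, #3 (pending dropped): step 2 already fails, because #3 take() → empty cannot occur there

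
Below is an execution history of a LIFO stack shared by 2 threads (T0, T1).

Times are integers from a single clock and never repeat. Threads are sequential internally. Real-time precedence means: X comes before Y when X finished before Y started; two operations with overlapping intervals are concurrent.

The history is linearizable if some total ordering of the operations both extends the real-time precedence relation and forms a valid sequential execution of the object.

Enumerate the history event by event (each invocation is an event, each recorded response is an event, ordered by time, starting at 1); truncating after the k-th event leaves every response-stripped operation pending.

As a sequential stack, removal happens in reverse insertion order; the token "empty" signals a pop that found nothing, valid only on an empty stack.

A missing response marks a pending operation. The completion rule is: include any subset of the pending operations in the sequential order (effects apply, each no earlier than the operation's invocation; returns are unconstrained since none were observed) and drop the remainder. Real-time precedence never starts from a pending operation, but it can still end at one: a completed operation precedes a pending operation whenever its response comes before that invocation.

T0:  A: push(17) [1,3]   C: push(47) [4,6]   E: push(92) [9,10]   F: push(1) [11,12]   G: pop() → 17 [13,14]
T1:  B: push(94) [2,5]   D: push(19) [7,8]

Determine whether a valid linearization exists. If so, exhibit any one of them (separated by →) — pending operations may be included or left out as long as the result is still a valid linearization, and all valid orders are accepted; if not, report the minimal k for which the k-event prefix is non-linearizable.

the violation lands at event 14, G's response at time 14: events 1..13 linearize, events 1..14 do not
7 completed operations, 3 real-time-consistent orders — every LIFO stack replay fails
for example A, B, C, D, E, F, G fails at step 7: G pop() → 17 is not legal there
for example A, C, B, D, E, F, G fails at step 7: G pop() → 17 is not legal there

not linearizable — minimal violating prefix: 14 events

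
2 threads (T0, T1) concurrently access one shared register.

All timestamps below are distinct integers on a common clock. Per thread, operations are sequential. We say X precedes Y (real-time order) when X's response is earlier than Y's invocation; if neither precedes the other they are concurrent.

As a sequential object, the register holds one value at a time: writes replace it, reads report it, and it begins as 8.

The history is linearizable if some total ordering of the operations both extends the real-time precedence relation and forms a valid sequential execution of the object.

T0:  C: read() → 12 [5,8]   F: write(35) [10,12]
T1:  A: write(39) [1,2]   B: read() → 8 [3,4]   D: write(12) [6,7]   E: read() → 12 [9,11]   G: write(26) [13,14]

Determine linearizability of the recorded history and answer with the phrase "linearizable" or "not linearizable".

not linearizable

through event 3 a valid linearization exists; event 4 (B responding at time 4) ends that
exactly one order of the 2 completed ops respects real time; the register replay fails
one such order, A, B, breaks at step 2 where B read() → 8 is illegal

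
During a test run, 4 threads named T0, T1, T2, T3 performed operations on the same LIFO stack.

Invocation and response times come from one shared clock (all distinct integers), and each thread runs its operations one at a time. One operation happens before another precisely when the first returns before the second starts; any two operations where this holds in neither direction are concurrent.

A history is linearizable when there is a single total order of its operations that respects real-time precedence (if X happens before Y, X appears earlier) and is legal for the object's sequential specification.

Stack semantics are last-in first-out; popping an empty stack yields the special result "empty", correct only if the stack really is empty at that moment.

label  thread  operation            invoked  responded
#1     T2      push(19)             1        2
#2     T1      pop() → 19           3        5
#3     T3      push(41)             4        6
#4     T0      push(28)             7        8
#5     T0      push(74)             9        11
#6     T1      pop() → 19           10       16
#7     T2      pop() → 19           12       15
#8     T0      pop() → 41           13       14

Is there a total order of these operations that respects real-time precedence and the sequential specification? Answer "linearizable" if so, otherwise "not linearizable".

cut after 14 events: linearizable; cut after 15 events (#7 responds, time 15): not linearizable
checked exhaustively: 4 real-time-consistent orders of 7 completed operations, zero legal LIFO stack replays
completion choices over the 1 pending operation (#6) were checked; none helps
sample order #1, #2, #3, #4, #5, #7, #8 (pending dropped) stalls at step 6 — #7 pop() → 19 has no legal effect
sample order #1, #2, #3, #4, #5, #8, #7 (pending dropped) stalls at step 6 — #8 pop() → 41 has no legal effect

not linearizable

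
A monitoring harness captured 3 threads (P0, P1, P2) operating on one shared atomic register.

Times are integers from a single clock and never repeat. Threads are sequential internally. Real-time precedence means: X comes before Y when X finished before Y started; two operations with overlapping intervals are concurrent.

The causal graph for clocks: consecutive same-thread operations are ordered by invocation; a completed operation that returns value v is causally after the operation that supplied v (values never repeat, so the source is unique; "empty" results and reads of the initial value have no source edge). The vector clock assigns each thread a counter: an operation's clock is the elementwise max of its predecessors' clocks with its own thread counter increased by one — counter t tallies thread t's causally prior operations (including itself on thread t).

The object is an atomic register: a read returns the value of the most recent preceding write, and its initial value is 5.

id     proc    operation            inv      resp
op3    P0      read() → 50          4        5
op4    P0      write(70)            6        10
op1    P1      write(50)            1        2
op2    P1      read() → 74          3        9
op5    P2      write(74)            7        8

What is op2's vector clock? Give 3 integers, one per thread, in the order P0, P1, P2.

(0, 2, 1)

op5 (invocation 7): nothing precedes it; P2's component alone gives (0, 0, 1)
op1 (invocation 1): nothing precedes it; P1's component alone gives (0, 1, 0)
VC(op3, invoked at 4): max of VC(op1)=(0, 1, 0), then +1 on thread P0 → (1, 1, 0)
VC(op2, invoked at 3): max of VC(op1)=(0, 1, 0), VC(op5)=(0, 0, 1), then +1 on thread P1 → (0, 2, 1)
VC(op4, invoked at 6): max of VC(op3)=(1, 1, 0), then +1 on thread P0 → (2, 1, 0)
target: VC(op2) = (0, 2, 1)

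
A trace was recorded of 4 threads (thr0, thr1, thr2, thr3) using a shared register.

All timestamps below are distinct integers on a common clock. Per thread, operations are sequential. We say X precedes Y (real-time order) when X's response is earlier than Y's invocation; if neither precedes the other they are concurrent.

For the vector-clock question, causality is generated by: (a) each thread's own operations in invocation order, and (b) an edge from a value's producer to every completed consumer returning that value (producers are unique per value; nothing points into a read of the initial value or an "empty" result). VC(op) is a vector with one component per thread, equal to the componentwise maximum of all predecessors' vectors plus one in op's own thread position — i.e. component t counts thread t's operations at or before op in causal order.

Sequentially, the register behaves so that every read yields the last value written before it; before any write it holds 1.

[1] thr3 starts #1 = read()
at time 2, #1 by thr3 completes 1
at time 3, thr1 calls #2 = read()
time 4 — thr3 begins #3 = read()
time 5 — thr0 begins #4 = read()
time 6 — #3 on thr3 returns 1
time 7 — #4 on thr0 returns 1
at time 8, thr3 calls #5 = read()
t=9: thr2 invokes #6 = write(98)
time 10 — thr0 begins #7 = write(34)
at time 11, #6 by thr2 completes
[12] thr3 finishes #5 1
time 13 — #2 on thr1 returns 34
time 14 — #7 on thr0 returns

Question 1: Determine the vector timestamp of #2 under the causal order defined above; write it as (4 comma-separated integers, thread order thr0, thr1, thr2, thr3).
Answer: (2, 1, 0, 0)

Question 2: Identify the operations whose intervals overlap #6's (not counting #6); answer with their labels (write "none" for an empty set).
Answer: #2, #5, #7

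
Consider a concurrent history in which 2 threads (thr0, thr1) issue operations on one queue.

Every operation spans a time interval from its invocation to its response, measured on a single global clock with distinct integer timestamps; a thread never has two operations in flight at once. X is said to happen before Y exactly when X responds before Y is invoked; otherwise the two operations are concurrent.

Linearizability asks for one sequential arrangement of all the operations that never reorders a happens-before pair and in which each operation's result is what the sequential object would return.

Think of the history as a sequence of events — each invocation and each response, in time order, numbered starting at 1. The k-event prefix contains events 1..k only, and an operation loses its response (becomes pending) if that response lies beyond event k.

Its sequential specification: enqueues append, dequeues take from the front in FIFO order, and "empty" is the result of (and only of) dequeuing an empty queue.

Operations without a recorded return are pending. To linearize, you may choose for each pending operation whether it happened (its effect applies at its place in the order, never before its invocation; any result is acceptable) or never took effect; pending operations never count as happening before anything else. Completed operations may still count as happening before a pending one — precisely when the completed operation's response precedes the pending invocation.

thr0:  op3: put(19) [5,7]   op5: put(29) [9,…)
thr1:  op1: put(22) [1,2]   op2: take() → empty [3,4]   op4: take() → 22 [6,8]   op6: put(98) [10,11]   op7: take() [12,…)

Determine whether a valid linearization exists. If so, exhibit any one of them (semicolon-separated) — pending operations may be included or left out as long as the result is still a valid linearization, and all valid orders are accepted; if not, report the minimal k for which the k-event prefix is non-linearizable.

not linearizable — minimal violating prefix: 4 events

the violation lands at event 4, op2's response at time 4: events 1..3 linearize, events 1..4 do not
one real-time candidate order over the 2 completed operations — the queue replay rejects it
sample order op1, op2 stalls at step 2 — op2 take() → empty has no legal effect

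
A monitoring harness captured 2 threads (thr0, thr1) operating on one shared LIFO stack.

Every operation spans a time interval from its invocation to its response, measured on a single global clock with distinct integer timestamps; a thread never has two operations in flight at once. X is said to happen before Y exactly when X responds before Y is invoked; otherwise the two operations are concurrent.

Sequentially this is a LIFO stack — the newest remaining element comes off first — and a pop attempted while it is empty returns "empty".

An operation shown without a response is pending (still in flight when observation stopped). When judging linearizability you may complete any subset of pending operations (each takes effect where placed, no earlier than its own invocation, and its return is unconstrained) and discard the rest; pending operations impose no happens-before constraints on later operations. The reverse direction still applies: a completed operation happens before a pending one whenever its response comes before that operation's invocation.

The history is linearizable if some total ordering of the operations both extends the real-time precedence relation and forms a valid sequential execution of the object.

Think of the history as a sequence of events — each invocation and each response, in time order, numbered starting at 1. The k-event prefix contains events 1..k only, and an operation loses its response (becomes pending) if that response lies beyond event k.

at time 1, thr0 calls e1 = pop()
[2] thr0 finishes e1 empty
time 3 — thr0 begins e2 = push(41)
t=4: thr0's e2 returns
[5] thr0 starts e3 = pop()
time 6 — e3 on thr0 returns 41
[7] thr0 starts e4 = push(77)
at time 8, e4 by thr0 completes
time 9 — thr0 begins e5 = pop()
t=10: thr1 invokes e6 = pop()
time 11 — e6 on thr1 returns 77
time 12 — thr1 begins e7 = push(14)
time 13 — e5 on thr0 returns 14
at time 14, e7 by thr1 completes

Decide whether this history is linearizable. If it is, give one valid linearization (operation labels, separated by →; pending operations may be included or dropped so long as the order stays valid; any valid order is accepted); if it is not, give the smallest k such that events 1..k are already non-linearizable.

linearizable — witness: e1 → e2 → e3 → e4 → e6 → e7 → e5

step 1: e1 pop() → empty — stack <>
step 2: e2 push(41) — stack <41>
step 3: e3 pop() → 41 — stack <>
step 4: e4 push(77) — stack <77>
step 5: e6 pop() → 77 — stack <>
step 6: e7 push(14) — stack <14>
step 7: e5 pop() → 14 — stack <>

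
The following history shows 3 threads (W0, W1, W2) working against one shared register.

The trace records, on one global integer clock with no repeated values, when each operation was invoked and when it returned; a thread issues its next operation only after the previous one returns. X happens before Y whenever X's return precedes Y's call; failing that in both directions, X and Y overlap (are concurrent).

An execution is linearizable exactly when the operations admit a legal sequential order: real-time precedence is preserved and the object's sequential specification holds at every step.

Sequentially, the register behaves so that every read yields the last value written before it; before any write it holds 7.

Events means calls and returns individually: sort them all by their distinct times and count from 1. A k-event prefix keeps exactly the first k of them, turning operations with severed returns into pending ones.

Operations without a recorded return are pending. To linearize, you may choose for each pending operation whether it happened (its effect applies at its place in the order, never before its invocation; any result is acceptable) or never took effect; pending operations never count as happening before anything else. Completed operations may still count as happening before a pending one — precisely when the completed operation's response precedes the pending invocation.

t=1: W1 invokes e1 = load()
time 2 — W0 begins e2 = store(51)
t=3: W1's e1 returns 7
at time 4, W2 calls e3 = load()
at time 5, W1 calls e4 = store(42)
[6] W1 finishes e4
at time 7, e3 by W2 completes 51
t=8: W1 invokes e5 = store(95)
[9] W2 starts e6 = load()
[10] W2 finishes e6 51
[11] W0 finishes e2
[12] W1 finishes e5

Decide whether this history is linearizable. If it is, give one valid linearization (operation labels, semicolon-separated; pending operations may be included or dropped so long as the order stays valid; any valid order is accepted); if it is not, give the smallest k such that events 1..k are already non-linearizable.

1. e1 load() → 7, leaving value 7
2. e4 store(42), leaving value 42
3. e2 store(51), leaving value 51
4. e3 load() → 51, leaving value 51
5. e6 load() → 51, leaving value 51
6. e5 store(95), leaving value 95

linearizable — witness: e1; e4; e2; e3; e6; e5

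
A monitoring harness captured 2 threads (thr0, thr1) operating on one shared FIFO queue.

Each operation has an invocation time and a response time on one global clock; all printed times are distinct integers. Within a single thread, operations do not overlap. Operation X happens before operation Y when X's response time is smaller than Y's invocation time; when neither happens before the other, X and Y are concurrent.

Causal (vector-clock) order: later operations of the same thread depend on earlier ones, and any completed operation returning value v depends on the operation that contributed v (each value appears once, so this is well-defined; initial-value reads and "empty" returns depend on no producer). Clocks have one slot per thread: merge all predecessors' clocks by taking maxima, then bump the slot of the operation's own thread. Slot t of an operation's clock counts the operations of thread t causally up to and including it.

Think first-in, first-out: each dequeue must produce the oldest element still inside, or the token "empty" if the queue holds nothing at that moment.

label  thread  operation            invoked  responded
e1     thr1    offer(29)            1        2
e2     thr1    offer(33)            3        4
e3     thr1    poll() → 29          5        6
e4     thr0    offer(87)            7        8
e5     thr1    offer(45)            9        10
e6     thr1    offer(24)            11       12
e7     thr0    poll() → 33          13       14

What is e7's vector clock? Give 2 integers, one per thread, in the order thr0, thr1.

VC(e1, invoked at 1): no causal predecessors; +1 on thr1 → (0, 1)
VC(e4, invoked at 7): no causal predecessors; +1 on thr0 → (1, 0)
VC(e2, invoked at 3): max of VC(e1)=(0, 1), then +1 on thread thr1 → (0, 2)
VC(e3, invoked at 5): max of VC(e1)=(0, 1), VC(e2)=(0, 2), then +1 on thread thr1 → (0, 3)
VC(e5, invoked at 9): max of VC(e3)=(0, 3), then +1 on thread thr1 → (0, 4)
VC(e7, invoked at 13): max of VC(e2)=(0, 2), VC(e4)=(1, 0), then +1 on thread thr0 → (2, 2)
VC(e6, invoked at 11): max of VC(e5)=(0, 4), then +1 on thread thr1 → (0, 5)
target: VC(e7) = (2, 2)

(2, 2)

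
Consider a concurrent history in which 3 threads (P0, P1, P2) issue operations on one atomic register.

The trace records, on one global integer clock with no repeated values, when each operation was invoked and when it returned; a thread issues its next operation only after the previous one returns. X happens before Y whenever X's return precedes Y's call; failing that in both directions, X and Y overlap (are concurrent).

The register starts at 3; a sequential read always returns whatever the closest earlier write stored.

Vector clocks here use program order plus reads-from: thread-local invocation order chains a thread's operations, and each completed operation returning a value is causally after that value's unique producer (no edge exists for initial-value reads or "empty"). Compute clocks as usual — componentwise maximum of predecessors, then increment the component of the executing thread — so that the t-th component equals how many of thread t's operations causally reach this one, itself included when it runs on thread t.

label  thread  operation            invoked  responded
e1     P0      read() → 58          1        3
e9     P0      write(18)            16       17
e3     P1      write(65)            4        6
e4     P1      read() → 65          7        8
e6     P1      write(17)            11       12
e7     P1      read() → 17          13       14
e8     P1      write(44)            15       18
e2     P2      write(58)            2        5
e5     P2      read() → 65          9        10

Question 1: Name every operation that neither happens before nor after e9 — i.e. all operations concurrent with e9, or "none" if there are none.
e8

overlap test against e9 [16,17]: concurrent iff the interval meets 16..17
e1 [1,3]: before
e2 [2,5]: before
e3 [4,6]: before
e4 [7,8]: before
e5 [9,10]: before
e6 [11,12]: before
e7 [13,14]: before
e8 [15,18]: concurrent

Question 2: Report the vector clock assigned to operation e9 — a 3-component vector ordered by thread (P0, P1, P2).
(2, 0, 1)

root op e2, invoked 2: fresh clock plus P2's own tick → (0, 0, 1)
root op e3, invoked 4: fresh clock plus P1's own tick → (0, 1, 0)
e4 (invocation 7): componentwise max over VC(e3)=(0, 1, 0), +1 at P1, giving (0, 2, 0)
e1 (invocation 1): componentwise max over VC(e2)=(0, 0, 1), +1 at P0, giving (1, 0, 1)
e5 (invocation 9): componentwise max over VC(e2)=(0, 0, 1), VC(e3)=(0, 1, 0), +1 at P2, giving (0, 1, 2)
e6 (invocation 11): componentwise max over VC(e4)=(0, 2, 0), +1 at P1, giving (0, 3, 0)
e9 (invocation 16): componentwise max over VC(e1)=(1, 0, 1), +1 at P0, giving (2, 0, 1)
e7 (invocation 13): componentwise max over VC(e6)=(0, 3, 0), +1 at P1, giving (0, 4, 0)
e8 (invocation 15): componentwise max over VC(e7)=(0, 4, 0), +1 at P1, giving (0, 5, 0)
target: VC(e9) = (2, 0, 1)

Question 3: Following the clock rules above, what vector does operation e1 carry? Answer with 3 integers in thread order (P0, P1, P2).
(1, 0, 1)

no predecessors for e2 (invoked 2): P2 increments from zero → (0, 0, 1)
no predecessors for e3 (invoked 4): P1 increments from zero → (0, 1, 0)
from VC(e3)=(0, 1, 0), e4 (invoked 7) maxes components and bumps P1 → (0, 2, 0)
from VC(e2)=(0, 0, 1), e1 (invoked 1) maxes components and bumps P0 → (1, 0, 1)
from VC(e2)=(0, 0, 1), VC(e3)=(0, 1, 0), e5 (invoked 9) maxes components and bumps P2 → (0, 1, 2)
from VC(e4)=(0, 2, 0), e6 (invoked 11) maxes components and bumps P1 → (0, 3, 0)
from VC(e1)=(1, 0, 1), e9 (invoked 16) maxes components and bumps P0 → (2, 0, 1)
from VC(e6)=(0, 3, 0), e7 (invoked 13) maxes components and bumps P1 → (0, 4, 0)
from VC(e7)=(0, 4, 0), e8 (invoked 15) maxes components and bumps P1 → (0, 5, 0)
target: VC(e1) = (1, 0, 1)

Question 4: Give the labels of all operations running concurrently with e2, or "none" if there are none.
e1, e3

e2 runs from 2 to 5; window-overlapping ops are concurrent
e1 [1,3]: concurrent
e3 [4,6]: concurrent
e4 [7,8]: after
e5 [9,10]: after
e6 [11,12]: after
e7 [13,14]: after
e8 [15,18]: after
e9 [16,17]: after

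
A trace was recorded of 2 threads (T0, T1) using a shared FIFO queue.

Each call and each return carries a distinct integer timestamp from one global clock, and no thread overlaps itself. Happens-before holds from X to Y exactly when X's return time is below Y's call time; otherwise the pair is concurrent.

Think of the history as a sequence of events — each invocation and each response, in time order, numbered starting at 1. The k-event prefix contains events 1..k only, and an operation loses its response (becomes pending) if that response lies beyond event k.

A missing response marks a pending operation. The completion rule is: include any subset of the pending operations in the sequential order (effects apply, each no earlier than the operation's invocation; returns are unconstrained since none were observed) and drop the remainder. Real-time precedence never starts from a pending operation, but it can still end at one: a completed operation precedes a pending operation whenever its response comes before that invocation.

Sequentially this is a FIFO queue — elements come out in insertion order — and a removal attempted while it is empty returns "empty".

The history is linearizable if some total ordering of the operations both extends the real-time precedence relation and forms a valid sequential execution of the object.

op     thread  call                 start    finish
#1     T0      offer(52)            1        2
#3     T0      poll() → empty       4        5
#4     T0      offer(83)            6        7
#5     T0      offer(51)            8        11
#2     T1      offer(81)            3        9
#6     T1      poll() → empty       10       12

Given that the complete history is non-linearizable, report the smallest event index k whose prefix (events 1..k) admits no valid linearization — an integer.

events 1..4 are linearizable, e.g. via #1:
1. #1 offer(52), leaving queue <52>
at event 5 (#3's time-5 response) nothing linearizes any more
every completion of the 1 pending operation (#2) was checked; none linearizes
for example #1, #3 (pending dropped) fails at step 2: #3 poll() → empty is not legal there

5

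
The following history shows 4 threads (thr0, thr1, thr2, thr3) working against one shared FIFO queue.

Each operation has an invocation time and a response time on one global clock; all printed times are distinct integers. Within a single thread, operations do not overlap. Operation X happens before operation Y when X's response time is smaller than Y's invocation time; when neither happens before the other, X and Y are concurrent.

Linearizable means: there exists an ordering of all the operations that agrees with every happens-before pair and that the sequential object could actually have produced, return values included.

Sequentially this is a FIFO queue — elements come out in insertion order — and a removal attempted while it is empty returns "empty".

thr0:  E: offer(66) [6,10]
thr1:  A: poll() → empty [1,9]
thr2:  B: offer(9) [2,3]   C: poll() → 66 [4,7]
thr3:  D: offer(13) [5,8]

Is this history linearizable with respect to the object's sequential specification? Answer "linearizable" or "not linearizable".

not linearizable

already the first 9 events (up to A's response at time 9) admit no linearization; the first 8 still do
4 completed operations, 8 real-time-consistent orders — every FIFO queue replay fails
include/drop combinations of the 1 pending operation (E) were all tried; none helps
for example A, B, C, D (pending dropped) fails at step 3: C poll() → 66 is not legal there
for example A, B, D, C (pending dropped) fails at step 4: C poll() → 66 is not legal there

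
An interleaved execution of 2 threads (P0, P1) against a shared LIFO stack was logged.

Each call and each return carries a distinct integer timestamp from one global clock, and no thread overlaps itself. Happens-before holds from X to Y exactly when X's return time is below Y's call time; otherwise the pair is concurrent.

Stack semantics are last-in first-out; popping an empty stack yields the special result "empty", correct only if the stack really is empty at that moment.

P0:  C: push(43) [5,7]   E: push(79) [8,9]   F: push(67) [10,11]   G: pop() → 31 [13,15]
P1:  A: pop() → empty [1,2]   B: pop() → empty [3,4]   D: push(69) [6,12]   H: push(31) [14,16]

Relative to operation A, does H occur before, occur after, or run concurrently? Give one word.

after

H spans [14,16], A spans [1,2]
resp(A)=2 < inv(H)=14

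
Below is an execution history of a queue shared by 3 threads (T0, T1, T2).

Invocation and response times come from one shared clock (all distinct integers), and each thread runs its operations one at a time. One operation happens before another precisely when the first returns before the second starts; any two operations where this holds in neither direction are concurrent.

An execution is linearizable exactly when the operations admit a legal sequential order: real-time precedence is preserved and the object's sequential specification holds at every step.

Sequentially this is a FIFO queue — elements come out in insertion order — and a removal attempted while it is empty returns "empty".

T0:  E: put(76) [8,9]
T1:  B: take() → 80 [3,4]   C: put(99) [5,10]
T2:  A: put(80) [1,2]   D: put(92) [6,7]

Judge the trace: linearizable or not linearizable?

a witness: A, B, C, D, E
1. A put(80), leaving queue <80>
2. B take() → 80, leaving queue <>
3. C put(99), leaving queue <99>
4. D put(92), leaving queue <99,92>
5. E put(76), leaving queue <99,92,76>

linearizable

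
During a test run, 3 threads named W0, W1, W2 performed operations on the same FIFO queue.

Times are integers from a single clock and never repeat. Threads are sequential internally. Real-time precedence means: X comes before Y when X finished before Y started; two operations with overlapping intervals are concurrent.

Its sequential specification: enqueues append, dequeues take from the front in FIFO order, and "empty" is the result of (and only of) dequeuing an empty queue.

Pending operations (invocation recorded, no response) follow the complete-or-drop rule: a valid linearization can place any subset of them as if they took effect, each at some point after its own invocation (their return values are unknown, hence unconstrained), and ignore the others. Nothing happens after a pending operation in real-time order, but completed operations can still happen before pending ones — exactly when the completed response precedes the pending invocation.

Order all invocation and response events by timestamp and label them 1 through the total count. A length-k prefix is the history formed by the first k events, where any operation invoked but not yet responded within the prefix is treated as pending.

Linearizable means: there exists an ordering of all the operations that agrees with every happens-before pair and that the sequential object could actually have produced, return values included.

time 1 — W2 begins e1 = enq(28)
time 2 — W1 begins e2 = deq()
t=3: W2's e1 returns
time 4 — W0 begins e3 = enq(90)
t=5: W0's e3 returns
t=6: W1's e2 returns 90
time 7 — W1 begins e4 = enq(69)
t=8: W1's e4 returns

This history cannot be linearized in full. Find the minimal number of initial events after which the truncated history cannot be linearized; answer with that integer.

events 1..5 are linearizable, e.g. via e1, e2, e3:
1. e1 enq(28), leaving queue <28>
2. e2 deq() (pending, included), leaving queue <>
3. e3 enq(90), leaving queue <90>
event 6 — e2's response, time 6 — after it, nothing linearizes
sample order e1, e2, e3 stalls at step 2 — e2 deq() → 90 has no legal effect
sample order e1, e3, e2 stalls at step 3 — e2 deq() → 90 has no legal effect

6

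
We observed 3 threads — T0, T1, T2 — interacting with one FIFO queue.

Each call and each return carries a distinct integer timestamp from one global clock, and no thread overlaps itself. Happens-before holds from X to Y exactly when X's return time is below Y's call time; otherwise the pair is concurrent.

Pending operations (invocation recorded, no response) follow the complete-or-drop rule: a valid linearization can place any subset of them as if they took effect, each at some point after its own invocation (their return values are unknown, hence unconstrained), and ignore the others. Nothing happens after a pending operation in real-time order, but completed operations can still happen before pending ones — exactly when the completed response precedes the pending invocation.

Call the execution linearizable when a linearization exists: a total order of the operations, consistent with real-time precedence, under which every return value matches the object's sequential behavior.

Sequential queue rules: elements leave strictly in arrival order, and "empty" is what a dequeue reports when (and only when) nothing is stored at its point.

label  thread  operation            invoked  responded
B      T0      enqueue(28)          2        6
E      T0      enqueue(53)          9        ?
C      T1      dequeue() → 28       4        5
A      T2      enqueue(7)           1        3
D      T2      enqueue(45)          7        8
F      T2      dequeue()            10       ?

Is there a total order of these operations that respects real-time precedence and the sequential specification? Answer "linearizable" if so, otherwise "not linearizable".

linearizable

witness order: B, A, C, D
after step 1 (B enqueue(28)): queue <28>
after step 2 (A enqueue(7)): queue <28,7>
after step 3 (C dequeue() → 28): queue <7>
after step 4 (D enqueue(45)): queue <7,45>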